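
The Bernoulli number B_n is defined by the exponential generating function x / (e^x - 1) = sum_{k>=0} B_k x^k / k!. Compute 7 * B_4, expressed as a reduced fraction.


Bernoulli numbers can also be computed recursively via B_0 = 1 and sum_{j=0}^{m} C(m+1, j) B_j = 0 for m >= 1. Odd-index Bernoulli numbers vanish for k >= 3.
Computing B_4 = -1/30, so 7 * B_4 = 7 * -1/30 = -7/30.

-7/30


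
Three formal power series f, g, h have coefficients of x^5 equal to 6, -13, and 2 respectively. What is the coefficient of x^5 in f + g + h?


Series addition is componentwise:
6 + -13 + 2
= -5

-5


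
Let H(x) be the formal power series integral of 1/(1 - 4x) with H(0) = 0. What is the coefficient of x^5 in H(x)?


1/(1 - 4x) = sum_{k>=0} 4^k x^k. Integrating termwise with H(0) = 0:
H(x) = sum_{k>=0} 4^k x^(k+1) / (k+1) = sum_{m>=1} 4^(m-1) x^m / m.
For m = 5: 4^4/5 = 256/5 = 256/5.

256/5


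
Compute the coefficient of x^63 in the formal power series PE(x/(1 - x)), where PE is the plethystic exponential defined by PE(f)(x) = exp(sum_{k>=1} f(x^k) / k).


For f(x) = x/(1 - x) we have
sum_{k>=1} f(x^k) / k = sum_{k>=1} (1/k) * x^k / (1 - x^k) = sum_{k, m >= 1} x^(k m) / k,
which after exponentiating simplifies to
PE(x/(1 - x)) = prod_{k>=1} 1 / (1 - x^k).
This is the generating function for the partition function p(n), so the coefficient of x^63 is p(63).
Computing p(63) by dynamic programming over parts 1, 2, ..., 63: p(63) = 1505499.

1505499


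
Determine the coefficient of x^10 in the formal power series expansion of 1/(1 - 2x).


The geometric series identity gives 1/(1 - c x) = sum_{k>=0} c^k x^k, so the coefficient of x^k is c^k.
Here c = 2 and k = 10.
Computing: 2^10 = 1024

1024


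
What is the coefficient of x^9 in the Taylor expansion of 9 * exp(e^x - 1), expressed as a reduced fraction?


exp(e^x - 1) = sum_{k>=0} Bell_k x^k / k!, where Bell_k is the k-th Bell number.
So the coefficient of x^9 is 9 * Bell_9 / 9!.
Computing: Bell_9 = 21147 and 9! = 362880, giving
9 * 21147/362880 = 1007/1920.

1007/1920


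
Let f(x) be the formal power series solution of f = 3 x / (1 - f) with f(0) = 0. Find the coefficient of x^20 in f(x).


Apply Lagrange inversion: f = 3 x * phi(f) with phi(t) = 1/(1 - t), so
[x^n] f = 3^n * (1/n) [t^(n-1)] phi(t)^n = 3^n * (1/n) [t^(n-1)] (1 - t)^(-n) = 3^n * (1/n) C(2n - 2, n - 1) = 3^n * C_{n-1}.
For n = 20: C_19 = C(38, 19) / 20 = 35345263800/20 = 1767263190.
With the 3^20 = 3486784401 factor, the coefficient is 3486784401 * 1767263190 = 6162065723353499190.

6162065723353499190


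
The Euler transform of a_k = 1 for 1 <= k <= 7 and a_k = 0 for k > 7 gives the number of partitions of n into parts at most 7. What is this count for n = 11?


Partitions of 11 into parts at most 7:
Using generating function (1-x)^(-1)(1-x^2)^(-1)...(1-x^7)^(-1),
the coefficient of x^11 = 49

49


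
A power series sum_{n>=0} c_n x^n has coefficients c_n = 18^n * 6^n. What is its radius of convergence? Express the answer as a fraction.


By the root test (Cauchy-Hadamard), the radius is R = 1 / limsup_n |c_n|^(1/n).
Here |c_n|^(1/n) = (18^n * 6^n)^(1/n) = 18 * 6 = 108 for all n.
So R = 1/108 = 1/108.

1/108


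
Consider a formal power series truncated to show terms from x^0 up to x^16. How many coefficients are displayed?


From x^0 to x^16 inclusive, the count is 16 - 0 + 1 = 17.

17


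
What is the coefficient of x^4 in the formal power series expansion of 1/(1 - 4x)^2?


The general identity 1/(1 - c x)^r = sum_{k>=0} c^k C(k + r - 1, r - 1) x^k follows by substituting y = c x into 1/(1 - y)^r = sum_{k>=0} C(k + r - 1, r - 1) y^k.
For c = 4, r = 2, k = 4:
4^4 * C(5, 1) = 256 * 5 = 1280.

1280


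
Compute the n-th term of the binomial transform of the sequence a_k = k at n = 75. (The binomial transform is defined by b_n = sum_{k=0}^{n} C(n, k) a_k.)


With a_k = k, b_n = sum_{k=0}^{n} C(n, k) k. Using k * C(n, k) = n * C(n-1, k-1) gives b_n = n * sum_{k>=1} C(n-1, k-1) = n * 2^(n-1).
For n = 75: 75 * 2^74 = 75 * 18889465931478580854784 = 1416709944860893564108800.

1416709944860893564108800


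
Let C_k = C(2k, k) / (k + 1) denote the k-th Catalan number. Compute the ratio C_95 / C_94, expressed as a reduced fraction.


Using C_k = (2k)! / (k! (k+1)!), the ratio C_{k+1}/C_k simplifies to
C_{k+1}/C_k = [(2k+2)! / ((k+1)! (k+2)!)] * [k! (k+1)! / (2k)!]
 = (2k+2)(2k+1) / ((k+1)(k+2)) = 2(2k+1) / (k+2).
For k = 94: 2(2*94 + 1) / (94 + 2) = 378/96 = 63/16.

63/16


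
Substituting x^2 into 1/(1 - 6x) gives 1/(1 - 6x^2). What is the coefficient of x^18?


The coefficient of x^(2m) in 1/(1 - 6x^2) is 6^m.
With n = 18 = 2*9, the coefficient is 6^9 = 10077696.

10077696


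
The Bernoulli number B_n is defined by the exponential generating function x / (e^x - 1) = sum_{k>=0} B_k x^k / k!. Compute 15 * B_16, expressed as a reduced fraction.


Bernoulli numbers can also be computed recursively via B_0 = 1 and sum_{j=0}^{m} C(m+1, j) B_j = 0 for m >= 1. Odd-index Bernoulli numbers vanish for k >= 3.
Computing B_16 = -3617/510, so 15 * B_16 = 15 * -3617/510 = -3617/34.

-3617/34


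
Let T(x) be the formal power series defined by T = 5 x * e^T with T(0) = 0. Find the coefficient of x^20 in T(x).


Apply the Lagrange inversion formula: if T = 5 x * phi(T) with phi(t) = e^t, then
[x^n] T = 5^n * (1/n) [t^(n-1)] phi(t)^n = 5^n * (1/n) [t^(n-1)] e^(n t) = 5^n * (1/n) * n^(n-1) / (n-1)! = 5^n * n^(n-1) / n!.
When c = 1 this is the Cayley count of rooted labeled trees on n vertices, divided by n!.
For n = 20: 5^20 * 20^19 / 20! = 95367431640625 * 5242880000000000000000000/2432902008176640000 = 3051757812500000000000000000000/14849255421.

3051757812500000000000000000000/14849255421


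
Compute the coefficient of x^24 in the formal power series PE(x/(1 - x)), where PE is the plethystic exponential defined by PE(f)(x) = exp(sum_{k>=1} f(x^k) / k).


For f(x) = x/(1 - x) we have
sum_{k>=1} f(x^k) / k = sum_{k>=1} (1/k) * x^k / (1 - x^k) = sum_{k, m >= 1} x^(k m) / k,
which after exponentiating simplifies to
PE(x/(1 - x)) = prod_{k>=1} 1 / (1 - x^k).
This is the generating function for the partition function p(n), so the coefficient of x^24 is p(24).
Computing p(24) by dynamic programming over parts 1, 2, ..., 24: p(24) = 1575.

1575


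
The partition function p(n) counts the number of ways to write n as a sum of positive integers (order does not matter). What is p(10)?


Using the generating function prod_{k>=1} 1/(1-x^k), we compute p(10).
By dynamic programming over parts 1 through 10:
p(10) = 42

42


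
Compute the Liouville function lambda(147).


The Liouville function is lambda(k) = (-1)^Omega(k), where Omega(k) counts the prime factors of k with multiplicity.
Factoring: 147 = 3 * 7 * 7, so Omega(147) = 3.
lambda(147) = (-1)^3 = -1.

-1


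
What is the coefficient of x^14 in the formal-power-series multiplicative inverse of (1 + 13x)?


The inverse is 1/(1 + 13x). Apply the geometric identity 1/(1 - y) = sum_{k>=0} y^k with y = -13x:
1/(1 + 13x) = sum_{k>=0} (-13)^k x^k.
So the coefficient of x^14 is (-13)^14 = 3937376385699289.

3937376385699289


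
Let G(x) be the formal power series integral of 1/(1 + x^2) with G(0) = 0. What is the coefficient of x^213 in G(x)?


1/(1 + x^2) = sum_{j>=0} (-1)^j x^(2j). Integrating termwise with G(0) = 0:
G(x) = sum_{j>=0} (-1)^j x^(2j+1) / (2j+1) = arctan(x).
Only odd powers are nonzero. For x^213 write 213 = 2*106 + 1, giving
(-1)^106 / 213 = 1/213 = 1/213.

1/213


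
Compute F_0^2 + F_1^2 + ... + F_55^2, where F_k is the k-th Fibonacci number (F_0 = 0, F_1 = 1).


There is a standard identity sum_{k=0}^{N} F_k^2 = F_N * F_{N+1} (proved inductively from the telescoping relation F_k^2 = F_k F_{k+1} - F_{k-1} F_k). Then
sum_{k=0}^{55} F_k^2 = F_55 F_56 - F_0 F_0.
Computing: F_55 = 139583862445, F_56 = 225851433717.
Sum = 139583862445 * 225851433717 = 31525215456959763058065.

31525215456959763058065


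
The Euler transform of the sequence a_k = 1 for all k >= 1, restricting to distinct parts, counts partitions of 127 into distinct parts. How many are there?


Partitions of 127 into distinct parts can be computed via generating function.
Product (1+x)(1+x^2)(1+x^3)...
The coefficient of x^127 = 3725410

3725410


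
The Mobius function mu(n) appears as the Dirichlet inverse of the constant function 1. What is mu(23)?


23 = 23 (all distinct primes).
mu(23) = (-1)^1 = -1

-1


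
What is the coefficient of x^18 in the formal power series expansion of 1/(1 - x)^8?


The negative binomial / multiset identity is
1/(1 - x)^r = sum_{k>=0} C(k + r - 1, r - 1) x^k.
Here r = 8 and k = 18, so the coefficient is
C(18 + 7, 7) = C(25, 7)
= 480700

480700


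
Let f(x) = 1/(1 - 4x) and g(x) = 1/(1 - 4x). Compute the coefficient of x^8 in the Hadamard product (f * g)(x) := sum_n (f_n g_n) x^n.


f has coefficients f_k = 4^k and g has coefficients g_k = 4^k, so the Hadamard product has coefficient (f*g)_k = 4^k * 4^k = 16^k.
For k = 8: 16^8 = 4294967296.

4294967296


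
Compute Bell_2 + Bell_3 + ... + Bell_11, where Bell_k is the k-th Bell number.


Recall Bell_k counts set partitions of a k-set (with Bell_0 = 1 by convention).
Bell_2 through Bell_11: 2, 5, 15, 52, 203, 877, 4140, 21147, 115975, 678570
Sum = 2 + 5 + 15 + 52 + 203 + 877 + 4140 + 21147 + 115975 + 678570 = 820986.

820986


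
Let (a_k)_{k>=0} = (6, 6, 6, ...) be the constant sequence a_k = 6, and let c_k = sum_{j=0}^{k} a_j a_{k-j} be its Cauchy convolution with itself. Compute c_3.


Since a_j = 6 for all j >= 0, the convolution sum becomes
c_k = sum_{j=0}^{k} 6 * 6 = 36 * (k + 1).
Equivalently, the generating function of (a_k) is 6/(1 - x) and its square is 36/(1 - x)^2 = sum_{k>=0} 36(k + 1) x^k.
For k = 3: 36 * 4 = 144.

144


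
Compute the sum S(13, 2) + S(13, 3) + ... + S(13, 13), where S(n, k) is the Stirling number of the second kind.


By definition, S(n, k) counts partitions of an n-set into exactly k nonempty blocks.
Computing row n = 13 for k = 2..13:
S(13, k): 4095, 261625, 2532530, 7508501, 9321312, 5715424, 1899612, 359502, 39325, 2431, 78, 1
Sum = 27644436.

27644436


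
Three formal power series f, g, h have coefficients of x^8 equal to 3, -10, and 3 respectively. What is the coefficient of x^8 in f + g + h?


Series addition is componentwise:
3 + -10 + 3
= -4

-4


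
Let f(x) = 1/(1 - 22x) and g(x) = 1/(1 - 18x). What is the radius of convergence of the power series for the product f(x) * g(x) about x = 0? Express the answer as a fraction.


The radius of 1/(1 - 22x) is 1/22 (nearest singularity at x = 1/22), and the radius of 1/(1 - 18x) is 1/18.
The product f(x)*g(x) = 1/((1 - 22x)(1 - 18x)) has singularities at both 1/22 and 1/18, so its radius of convergence is the distance to the nearest one:
min(1/22, 1/18) = 1/22.

1/22


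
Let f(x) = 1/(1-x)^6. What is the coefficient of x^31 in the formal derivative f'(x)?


Differentiate: d/dx [ 1/(1-x)^r ] = r / (1-x)^(r+1).
Here r = 6, so f'(x) = 6 / (1-x)^7.
The expansion of 1/(1-x)^(r+1) has coefficient of x^n equal to C(n+r, r).
So the coefficient of x^31 in f'(x) is
6 * C(37, 6) = 6 * 2324784 = 13948704

13948704


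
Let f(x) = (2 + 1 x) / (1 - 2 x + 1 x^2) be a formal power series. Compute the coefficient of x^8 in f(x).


Write f(x) = sum_{k>=0} a_k x^k. Multiplying both sides by 1 - 2 x + 1 x^2 gives
(1 - 2 x + 1 x^2) sum_{k>=0} a_k x^k = 2 + 1 x.
Matching coefficients:
 x^0: a_0 = 2
 x^1: a_1 - 2 a_0 = 1  =>  a_1 = 2*2 + 1 = 5
 x^k (k >= 2): a_k = 2 a_{k-1} - 1 a_{k-2}.
Iterating: a_2 = 8, a_3 = 11, a_4 = 14, a_5 = 17, a_6 = 20, a_7 = 23, a_8 = 26.
So the coefficient of x^8 is 26.

26


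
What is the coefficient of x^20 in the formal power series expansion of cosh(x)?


The Maclaurin series is cosh(t) = sum_{m>=0} t^(2m) / (2m)!, so substituting t = x, only even powers of x are nonzero, with coefficient of x^(2m) equal to 1 / (2m)!.
For x^20 the coefficient is 1/20! = 1/2432902008176640000 = 1/2432902008176640000.

1/2432902008176640000


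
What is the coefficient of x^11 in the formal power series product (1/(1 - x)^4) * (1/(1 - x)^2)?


Combine the factors: (1/(1 - x)^4) * (1/(1 - x)^2) = 1/(1 - x)^6.
Then use 1/(1 - x)^r = sum_{k>=0} C(k + r - 1, r - 1) x^k with r = 6 and k = 11:
C(16, 5) = 4368.

4368


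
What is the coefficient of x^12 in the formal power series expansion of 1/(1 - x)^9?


The negative binomial / multiset identity is
1/(1 - x)^r = sum_{k>=0} C(k + r - 1, r - 1) x^k.
Here r = 9 and k = 12, so the coefficient is
C(12 + 8, 8) = C(20, 8)
= 125970

125970


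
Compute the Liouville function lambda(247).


The Liouville function is lambda(k) = (-1)^Omega(k), where Omega(k) counts the prime factors of k with multiplicity.
Factoring: 247 = 13 * 19, so Omega(247) = 2.
lambda(247) = (-1)^2 = 1.

1


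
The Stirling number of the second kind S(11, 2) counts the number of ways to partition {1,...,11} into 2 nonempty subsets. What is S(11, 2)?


Using the explicit formula S(n,k) = (1/k!) sum_{j=0}^{k} (-1)^(k-j) C(k,j) j^n:
S(11, 2) = 1023
Equivalently, S(n,k) is n! times the coefficient of x^n in the EGF (e^x - 1)^k / k!.

1023


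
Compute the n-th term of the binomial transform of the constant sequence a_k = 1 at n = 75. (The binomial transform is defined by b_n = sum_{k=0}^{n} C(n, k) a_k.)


With a_k = 1 for all k, b_n = sum_{k=0}^{n} C(n, k) = 2^n by the binomial theorem.
For n = 75: 2^75 = 37778931862957161709568.

37778931862957161709568


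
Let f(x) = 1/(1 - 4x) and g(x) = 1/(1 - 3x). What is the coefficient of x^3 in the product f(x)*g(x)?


The coefficient of x^n in f*g is the Cauchy product: sum_{k=0}^{n} a^k * b^(n-k).
With a=4, b=3, n=3:
sum_{k=0}^{3} 4^k * 3^(3-k)
= 175

175


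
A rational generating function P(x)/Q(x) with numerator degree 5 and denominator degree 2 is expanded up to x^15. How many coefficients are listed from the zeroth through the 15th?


Expanding up to x^15 gives the coefficients for x^0, x^1, ..., x^15.
That is 15 + 1 = 16 coefficients in total.

16


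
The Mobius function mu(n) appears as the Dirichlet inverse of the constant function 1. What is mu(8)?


8 has a squared prime factor, so mu(8) = 0.
Factorization reveals a repeated prime.

0


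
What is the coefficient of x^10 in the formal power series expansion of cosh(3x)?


The Maclaurin series is cosh(t) = sum_{m>=0} t^(2m) / (2m)!, so substituting t = 3x, only even powers of x are nonzero, with coefficient of x^(2m) equal to 3^(2m) / (2m)!.
For x^10 the coefficient is 3^10/10! = 59049/3628800 = 729/44800.

729/44800


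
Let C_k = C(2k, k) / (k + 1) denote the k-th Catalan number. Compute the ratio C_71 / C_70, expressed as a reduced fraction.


Using C_k = (2k)! / (k! (k+1)!), the ratio C_{k+1}/C_k simplifies to
C_{k+1}/C_k = [(2k+2)! / ((k+1)! (k+2)!)] * [k! (k+1)! / (2k)!]
 = (2k+2)(2k+1) / ((k+1)(k+2)) = 2(2k+1) / (k+2).
For k = 70: 2(2*70 + 1) / (70 + 2) = 282/72 = 47/12.

47/12


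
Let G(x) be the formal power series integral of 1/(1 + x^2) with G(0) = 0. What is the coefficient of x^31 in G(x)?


1/(1 + x^2) = sum_{j>=0} (-1)^j x^(2j). Integrating termwise with G(0) = 0:
G(x) = sum_{j>=0} (-1)^j x^(2j+1) / (2j+1) = arctan(x).
Only odd powers are nonzero. For x^31 write 31 = 2*15 + 1, giving
(-1)^15 / 31 = -1/31 = -1/31.

-1/31


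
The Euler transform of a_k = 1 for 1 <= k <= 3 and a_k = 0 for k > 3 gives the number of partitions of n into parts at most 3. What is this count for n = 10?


Partitions of 10 into parts at most 3:
Using generating function (1-x)^(-1)(1-x^2)^(-1)(1-x^3)^(-1),
the coefficient of x^10 = 14

14


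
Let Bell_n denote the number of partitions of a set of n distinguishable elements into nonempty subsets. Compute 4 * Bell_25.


Bell_25 can be computed from the Bell triangle or from Dobinski's identity Bell_n = (1/e) * sum_{k>=0} k^n / k!.
Computing Bell_25 = 4638590332229999353.
Then 4 * 4638590332229999353 = 18554361328919997412.

18554361328919997412


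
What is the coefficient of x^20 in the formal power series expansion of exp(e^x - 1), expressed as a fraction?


exp(e^x - 1) is the exponential generating function for the Bell numbers Bell_k: exp(e^x - 1) = sum_{k>=0} Bell_k x^k / k!.
So the coefficient of x^20 in exp(e^x - 1) is Bell_20 / 20!.
Computing: Bell_20 = 51724158235372 and 20! = 2432902008176640000, giving
51724158235372/2432902008176640000 = 263898766507/12412765347840000.

263898766507/12412765347840000


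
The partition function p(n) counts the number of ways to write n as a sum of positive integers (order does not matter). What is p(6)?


Using the generating function prod_{k>=1} 1/(1-x^k), we compute p(6).
By dynamic programming over parts 1 through 6:
p(6) = 11

11


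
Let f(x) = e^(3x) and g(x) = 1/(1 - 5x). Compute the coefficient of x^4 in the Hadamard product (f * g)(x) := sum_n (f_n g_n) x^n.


Expanding: f_k = 3^k/k! (from e^(3x)) and g_k = 5^k (from 1/(1 - 5x)). So the Hadamard coefficient (f * g)_k = 3^k 5^k / k! = (15)^k / k!.
For k = 4: 15^4/4! = 50625/24 = 16875/8.

16875/8


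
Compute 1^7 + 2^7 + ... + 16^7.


This power sum has a closed form given by Faulhaber's formula
sum_{k=1}^{m} k^p = (1 / (p + 1)) * sum_{j=0}^{p} C(p + 1, j) B_j m^(p + 1 - j),
but for small m direct computation is fastest:
1 + 128 + 2187 + 16384 + 78125 + 279936 + 823543 + 2097152 + 4782969 + 10000000 + 19487171 + 35831808 + 62748517 + 105413504 + 170859375 + 268435456 = 680856256.

680856256


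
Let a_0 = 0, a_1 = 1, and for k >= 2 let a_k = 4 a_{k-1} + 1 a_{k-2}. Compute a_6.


Iterating the recurrence forward:
a_0 = 0
a_1 = 1
a_2 = 4*1 + 1*0 = 4
a_3 = 4*4 + 1*1 = 17
a_4 = 4*17 + 1*4 = 72
a_5 = 4*72 + 1*17 = 305
a_6 = 4*305 + 1*72 = 1292
So a_6 = 1292.

1292


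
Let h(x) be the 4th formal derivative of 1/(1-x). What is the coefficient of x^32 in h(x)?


Differentiating 4 times: d^4/dx^4 [1/(1-x)] = 4!/(1-x)^5.
The expansion 1/(1-x)^5 = sum_{k>=0} C(k+4, 4) x^k, so the coefficient of x^n in 4!/(1-x)^5 is 4! * C(n+4, 4).
For n = 32: 24 * C(36, 4) = 24 * 58905 = 1413720

1413720


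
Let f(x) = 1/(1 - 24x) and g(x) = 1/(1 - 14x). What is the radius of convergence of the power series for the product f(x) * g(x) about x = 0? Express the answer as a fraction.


The radius of 1/(1 - 24x) is 1/24 (nearest singularity at x = 1/24), and the radius of 1/(1 - 14x) is 1/14.
The product f(x)*g(x) = 1/((1 - 24x)(1 - 14x)) has singularities at both 1/24 and 1/14, so its radius of convergence is the distance to the nearest one:
min(1/24, 1/14) = 1/24.

1/24


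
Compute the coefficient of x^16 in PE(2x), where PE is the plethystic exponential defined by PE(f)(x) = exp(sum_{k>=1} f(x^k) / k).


With f(x) = 2x, the exponent is sum_{k>=1} 2 x^k / k = 2 * (-ln(1 - x)). Exponentiating:
PE(2x) = exp(-2 ln(1 - x)) = 1/(1 - x)^2.
By the negative binomial expansion, [x^n] 1/(1 - x)^2 = C(n + 1, 1).
For n = 16: C(17, 1) = 17.

17


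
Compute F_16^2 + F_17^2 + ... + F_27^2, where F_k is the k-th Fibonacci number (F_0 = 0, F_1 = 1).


There is a standard identity sum_{k=0}^{N} F_k^2 = F_N * F_{N+1} (proved inductively from the telescoping relation F_k^2 = F_k F_{k+1} - F_{k-1} F_k). Then
sum_{k=16}^{27} F_k^2 = F_27 F_28 - F_15 F_16.
Computing: F_27 = 196418, F_28 = 317811, F_15 = 610, F_16 = 987.
Sum = 196418 * 317811 - 610 * 987 = 62423198928.

62423198928


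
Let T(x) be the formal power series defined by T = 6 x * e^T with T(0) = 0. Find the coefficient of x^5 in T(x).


Apply the Lagrange inversion formula: if T = 6 x * phi(T) with phi(t) = e^t, then
[x^n] T = 6^n * (1/n) [t^(n-1)] phi(t)^n = 6^n * (1/n) [t^(n-1)] e^(n t) = 6^n * (1/n) * n^(n-1) / (n-1)! = 6^n * n^(n-1) / n!.
When c = 1 this is the Cayley count of rooted labeled trees on n vertices, divided by n!.
For n = 5: 6^5 * 5^4 / 5! = 7776 * 625/120 = 40500.

40500


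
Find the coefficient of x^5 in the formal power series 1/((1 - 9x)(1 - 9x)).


By partial fractions or Cauchy convolution:
The coefficient equals sum_{k=0}^{5} 9^k * 9^(5-k).
= 354294

354294


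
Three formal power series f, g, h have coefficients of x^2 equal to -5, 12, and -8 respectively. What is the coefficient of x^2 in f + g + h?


Series addition is componentwise:
-5 + 12 + -8
= -1

-1


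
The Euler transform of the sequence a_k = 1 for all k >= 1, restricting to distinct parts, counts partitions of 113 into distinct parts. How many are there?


Partitions of 113 into distinct parts can be computed via generating function.
Product (1+x)(1+x^2)(1+x^3)...
The coefficient of x^113 = 1274118

1274118


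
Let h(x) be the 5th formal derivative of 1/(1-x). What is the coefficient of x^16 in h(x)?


Differentiating 5 times: d^5/dx^5 [1/(1-x)] = 5!/(1-x)^6.
The expansion 1/(1-x)^6 = sum_{k>=0} C(k+5, 5) x^k, so the coefficient of x^n in 5!/(1-x)^6 is 5! * C(n+5, 5).
For n = 16: 120 * C(21, 5) = 120 * 20349 = 2441880

2441880


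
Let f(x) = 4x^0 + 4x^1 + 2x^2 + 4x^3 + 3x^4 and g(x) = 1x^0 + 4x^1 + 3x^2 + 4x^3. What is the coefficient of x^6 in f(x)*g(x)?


Cauchy product at x^6:
4*4 + 3*3
= 25

25


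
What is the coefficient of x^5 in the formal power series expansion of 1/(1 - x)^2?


The negative binomial / multiset identity is
1/(1 - x)^r = sum_{k>=0} C(k + r - 1, r - 1) x^k.
Here r = 2 and k = 5, so the coefficient is
C(5 + 1, 1) = C(6, 1)
= 6

6


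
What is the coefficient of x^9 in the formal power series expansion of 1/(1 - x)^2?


The expansion 1/(1 - x)^r = sum_{k>=0} C(k + r - 1, r - 1) x^k follows from the multiset / negative-binomial theorem (or from repeated differentiation of the geometric series).
For r = 2 and k = 9:
C(10, 1) = 3628800 / (1 * 362880) = 10.

10


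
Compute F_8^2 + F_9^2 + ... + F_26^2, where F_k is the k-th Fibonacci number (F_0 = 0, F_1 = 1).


There is a standard identity sum_{k=0}^{N} F_k^2 = F_N * F_{N+1} (proved inductively from the telescoping relation F_k^2 = F_k F_{k+1} - F_{k-1} F_k). Then
sum_{k=8}^{26} F_k^2 = F_26 F_27 - F_7 F_8.
Computing: F_26 = 121393, F_27 = 196418, F_7 = 13, F_8 = 21.
Sum = 121393 * 196418 - 13 * 21 = 23843770001.

23843770001


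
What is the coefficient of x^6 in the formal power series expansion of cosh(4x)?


The Maclaurin series is cosh(t) = sum_{m>=0} t^(2m) / (2m)!, so substituting t = 4x, only even powers of x are nonzero, with coefficient of x^(2m) equal to 4^(2m) / (2m)!.
For x^6 the coefficient is 4^6/6! = 4096/720 = 256/45.

256/45


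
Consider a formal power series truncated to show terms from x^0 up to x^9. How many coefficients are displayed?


From x^0 to x^9 inclusive, the count is 9 - 0 + 1 = 10.

10


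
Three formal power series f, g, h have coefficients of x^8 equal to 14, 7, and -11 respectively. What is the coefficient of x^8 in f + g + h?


Series addition is componentwise:
14 + 7 + -11
= 10

10


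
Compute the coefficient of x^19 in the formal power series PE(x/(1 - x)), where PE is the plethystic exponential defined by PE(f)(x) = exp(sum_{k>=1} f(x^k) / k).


For f(x) = x/(1 - x) we have
sum_{k>=1} f(x^k) / k = sum_{k>=1} (1/k) * x^k / (1 - x^k) = sum_{k, m >= 1} x^(k m) / k,
which after exponentiating simplifies to
PE(x/(1 - x)) = prod_{k>=1} 1 / (1 - x^k).
This is the generating function for the partition function p(n), so the coefficient of x^19 is p(19).
Computing p(19) by dynamic programming over parts 1, 2, ..., 19: p(19) = 490.

490


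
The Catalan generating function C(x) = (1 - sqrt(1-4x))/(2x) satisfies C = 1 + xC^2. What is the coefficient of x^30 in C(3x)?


Substituting x -> 3x scales the n-th coefficient by 3^n, so [x^30] C(3x) = 3^30 * C_30.
C_30 = C(2*30, 30)/(31) = 118264581564861424/31 = 3814986502092304.
So 3^30 * 3814986502092304 = 205891132094649 * 3814986502092304 = 785471889841589496484662481296.

785471889841589496484662481296


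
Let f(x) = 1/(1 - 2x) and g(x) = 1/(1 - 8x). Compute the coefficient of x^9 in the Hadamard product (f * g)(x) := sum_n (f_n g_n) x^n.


f has coefficients f_k = 2^k and g has coefficients g_k = 8^k, so the Hadamard product has coefficient (f*g)_k = 2^k * 8^k = 16^k.
For k = 9: 16^9 = 68719476736.

68719476736


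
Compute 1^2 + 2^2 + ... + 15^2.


This power sum has a closed form given by Faulhaber's formula
sum_{k=1}^{m} k^p = (1 / (p + 1)) * sum_{j=0}^{p} C(p + 1, j) B_j m^(p + 1 - j),
but for small m direct computation is fastest:
1 + 4 + 9 + 16 + 25 + 36 + 49 + 64 + 81 + 100 + 121 + 144 + 169 + 196 + 225 = 1240.

1240


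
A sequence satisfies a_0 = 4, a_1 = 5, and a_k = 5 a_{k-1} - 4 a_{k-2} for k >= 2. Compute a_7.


The characteristic equation is t^2 - 5 t + 4 = 0, with roots r_1 = 4 and r_2 = 1 (so c_1 = r_1 + r_2, c_2 = -r_1 r_2 as required).
One can use the closed form a_n = A r_1^n + B r_2^n, but direct iteration is more reliable:
a_0 = 4, a_1 = 5, a_2 = 9, a_3 = 25, a_4 = 89, a_5 = 345, a_6 = 1369, a_7 = 5465.
So a_7 = 5465.

5465


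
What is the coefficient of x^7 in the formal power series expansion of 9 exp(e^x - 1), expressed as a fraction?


exp(e^x - 1) is the exponential generating function for the Bell numbers Bell_k: exp(e^x - 1) = sum_{k>=0} Bell_k x^k / k!.
So the coefficient of x^7 in 9 exp(e^x - 1) is 9 Bell_7 / 7!.
Computing: Bell_7 = 877 and 7! = 5040, giving
9 * 877/5040 = 877/560.

877/560


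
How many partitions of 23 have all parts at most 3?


Using the generating function (1-x)^(-1)(1-x^2)^(-1)(1-x^3)^(-1),
the coefficient of x^23 counts these restricted partitions.
Result = 56

56


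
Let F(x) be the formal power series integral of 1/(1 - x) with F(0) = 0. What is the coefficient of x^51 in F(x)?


1/(1 - x) = sum_{k>=0} x^k. Integrating termwise and using F(0) = 0 gives
F(x) = sum_{k>=0} x^(k+1) / (k+1) = sum_{m>=1} x^m / m = -ln(1 - x).
So the coefficient of x^51 is 1/51 = 1/51.

1/51


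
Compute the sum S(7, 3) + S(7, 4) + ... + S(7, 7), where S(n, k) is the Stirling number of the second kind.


By definition, S(n, k) counts partitions of an n-set into exactly k nonempty blocks.
Computing row n = 7 for k = 3..7:
S(7, k): 301, 350, 140, 21, 1
Sum = 813.

813


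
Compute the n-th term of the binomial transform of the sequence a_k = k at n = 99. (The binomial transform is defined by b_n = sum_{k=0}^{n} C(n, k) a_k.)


With a_k = k, b_n = sum_{k=0}^{n} C(n, k) k. Using k * C(n, k) = n * C(n-1, k-1) gives b_n = n * sum_{k>=1} C(n-1, k-1) = n * 2^(n-1).
For n = 99: 99 * 2^98 = 99 * 316912650057057350374175801344 = 31374352355648677687043404333056.

31374352355648677687043404333056


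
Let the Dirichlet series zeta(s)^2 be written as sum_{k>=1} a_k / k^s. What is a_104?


The Dirichlet convolution of the constant function 1 with itself gives (1 * 1)(k) = sum_{d | k} 1 = d(k), the number of positive divisors of k.
Since zeta(s) = sum_{k>=1} 1/k^s, we have zeta(s)^2 = sum_{k>=1} d(k)/k^s, so a_k = d(k).
For k = 104: the divisors are 1, 2, 4, 8, 13, 26, 52, 104.
Count = 8.

8


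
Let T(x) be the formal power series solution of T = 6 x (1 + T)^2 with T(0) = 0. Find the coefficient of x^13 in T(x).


Apply the Lagrange inversion formula: if T = 6 x * phi(T) with phi(t) = (1 + t)^2, then [x^n] T = 6^n * (1/n) [t^(n-1)] phi(t)^n = 6^n * (1/n) [t^(n-1)] (1 + t)^(2n) = 6^n * (1/n) C(2n, n-1).
Using the identity C(2n, n-1) = C(2n, n) * n / (n+1), the unscaled factor equals C(2n, n) / (n+1) = C_n, the n-th Catalan number.
For n = 13: C_13 = C(26, 13) / 14 = 10400600/14 = 742900.
With the 6^13 = 13060694016 factor, the coefficient is 13060694016 * 742900 = 9702789584486400.

9702789584486400


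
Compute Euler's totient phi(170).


phi(n) counts integers in [1, n] coprime to n. Using the multiplicative formula phi(n) = n * prod_{p | n} (1 - 1/p):
170 = 2 * 5 * 17, so
phi(170) = 170 * (1 - 1/2) * (1 - 1/5) * (1 - 1/17) = 64.

64


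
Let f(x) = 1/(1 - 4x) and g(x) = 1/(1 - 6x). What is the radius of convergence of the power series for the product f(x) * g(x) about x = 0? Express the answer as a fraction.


The radius of 1/(1 - 4x) is 1/4 (nearest singularity at x = 1/4), and the radius of 1/(1 - 6x) is 1/6.
The product f(x)*g(x) = 1/((1 - 4x)(1 - 6x)) has singularities at both 1/4 and 1/6, so its radius of convergence is the distance to the nearest one:
min(1/4, 1/6) = 1/6.

1/6


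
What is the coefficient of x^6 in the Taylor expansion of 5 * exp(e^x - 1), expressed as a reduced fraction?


exp(e^x - 1) = sum_{k>=0} Bell_k x^k / k!, where Bell_k is the k-th Bell number.
So the coefficient of x^6 is 5 * Bell_6 / 6!.
Computing: Bell_6 = 203 and 6! = 720, giving
5 * 203/720 = 203/144.

203/144


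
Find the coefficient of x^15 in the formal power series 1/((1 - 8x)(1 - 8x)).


By partial fractions or Cauchy convolution:
The coefficient equals sum_{k=0}^{15} 8^k * 8^(15-k).
= 562949953421312

562949953421312


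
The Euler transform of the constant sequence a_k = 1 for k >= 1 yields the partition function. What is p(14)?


The Euler transform converts the sequence a_k = 1 into the number of integer partitions.
Using the recurrence or dynamic programming:
p(14) = 135

135


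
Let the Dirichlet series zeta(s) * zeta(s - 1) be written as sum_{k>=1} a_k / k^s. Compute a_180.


Convolution gives a_k = sum_{d | k} d * 1 = sum_{d | k} d = sigma(k), the sum of positive divisors of k.
For k = 180, the divisors are 1, 2, 3, 4, 5, 6, 9, 10, 12, 15, 18, 20, 30, 36, 45, 60, 90, 180, so
sigma(180) = 1 + 2 + 3 + 4 + 5 + 6 + 9 + 10 + 12 + 15 + 18 + 20 + 30 + 36 + 45 + 60 + 90 + 180 = 546.

546


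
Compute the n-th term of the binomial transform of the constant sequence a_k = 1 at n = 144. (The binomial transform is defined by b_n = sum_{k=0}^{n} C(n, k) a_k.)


With a_k = 1 for all k, b_n = sum_{k=0}^{n} C(n, k) = 2^n by the binomial theorem.
For n = 144: 2^144 = 22300745198530623141535718272648361505980416.

22300745198530623141535718272648361505980416


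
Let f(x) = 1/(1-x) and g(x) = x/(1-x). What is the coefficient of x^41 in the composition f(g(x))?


First simplify the composition: f(g(x)) = 1/(1 - x/(1-x)) = (1-x)/((1-x) - x) = (1-x)/(1-2x).
Now extract the coefficient. Write (1-x)/(1-2x) = 1/(1-2x) - x/(1-2x).
The coefficient of x^n in 1/(1-2x) is 2^n, and in x/(1-2x) is 2^(n-1) (for n >= 1).
So the coefficient of x^41 is 2^41 - 2^40 = 2199023255552 - 1099511627776 = 1099511627776.

1099511627776


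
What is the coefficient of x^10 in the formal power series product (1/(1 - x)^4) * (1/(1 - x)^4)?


Combine the factors: (1/(1 - x)^4) * (1/(1 - x)^4) = 1/(1 - x)^8.
Then use 1/(1 - x)^r = sum_{k>=0} C(k + r - 1, r - 1) x^k with r = 8 and k = 10:
C(17, 7) = 19448.

19448


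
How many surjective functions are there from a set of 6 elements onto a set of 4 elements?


By inclusion-exclusion on which target elements are missed, the number of surjections from an n-set onto a k-set is
surj(n, k) = sum_{j=0}^{k} (-1)^j C(k, j) (k - j)^n.
Equivalently surj(n, k) = k! * S(n, k), where S(n, k) is the Stirling number of the second kind.
For n = 6, k = 4:
S(6, 4) = 65, so
surj = 4! * 65 = 24 * 65 = 1560.

1560


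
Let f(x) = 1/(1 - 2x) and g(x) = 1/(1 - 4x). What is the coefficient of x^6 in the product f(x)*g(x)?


The coefficient of x^n in f*g is the Cauchy product: sum_{k=0}^{n} a^k * b^(n-k).
With a=2, b=4, n=6:
sum_{k=0}^{6} 2^k * 4^(6-k)
= 8128

8128


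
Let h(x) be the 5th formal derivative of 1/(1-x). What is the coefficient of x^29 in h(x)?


Differentiating 5 times: d^5/dx^5 [1/(1-x)] = 5!/(1-x)^6.
The expansion 1/(1-x)^6 = sum_{k>=0} C(k+5, 5) x^k, so the coefficient of x^n in 5!/(1-x)^6 is 5! * C(n+5, 5).
For n = 29: 120 * C(34, 5) = 120 * 278256 = 33390720

33390720


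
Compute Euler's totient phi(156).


phi(n) counts integers in [1, n] coprime to n. Using the multiplicative formula phi(n) = n * prod_{p | n} (1 - 1/p):
156 = 2^2 * 3 * 13, so
phi(156) = 156 * (1 - 1/2) * (1 - 1/3) * (1 - 1/13) = 48.

48


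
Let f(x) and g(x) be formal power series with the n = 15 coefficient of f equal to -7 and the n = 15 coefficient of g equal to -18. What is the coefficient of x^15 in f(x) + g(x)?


Addition of formal power series is termwise.
The coefficient of x^15 in f + g = -7 + -18
= -25

-25


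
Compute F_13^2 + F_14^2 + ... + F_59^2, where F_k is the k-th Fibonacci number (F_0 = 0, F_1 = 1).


There is a standard identity sum_{k=0}^{N} F_k^2 = F_N * F_{N+1} (proved inductively from the telescoping relation F_k^2 = F_k F_{k+1} - F_{k-1} F_k). Then
sum_{k=13}^{59} F_k^2 = F_59 F_60 - F_12 F_13.
Computing: F_59 = 956722026041, F_60 = 1548008755920, F_12 = 144, F_13 = 233.
Sum = 956722026041 * 1548008755920 - 144 * 233 = 1481014073292990252879168.

1481014073292990252879168


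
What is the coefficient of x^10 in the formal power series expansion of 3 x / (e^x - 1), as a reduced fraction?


The exponential generating function for Bernoulli numbers is
x / (e^x - 1) = sum_{k>=0} B_k x^k / k!.
So the coefficient of x^10 in 3 x / (e^x - 1) is 3 B_10 / 10!.
Computing: B_10 = 5/66, 10! = 3628800, giving
3 * 5/66 / 3628800 = 1/15966720.

1/15966720


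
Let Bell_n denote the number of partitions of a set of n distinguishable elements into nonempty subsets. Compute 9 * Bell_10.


Bell_10 can be computed from the Bell triangle or from Dobinski's identity Bell_n = (1/e) * sum_{k>=0} k^n / k!.
Computing Bell_10 = 115975.
Then 9 * 115975 = 1043775.

1043775


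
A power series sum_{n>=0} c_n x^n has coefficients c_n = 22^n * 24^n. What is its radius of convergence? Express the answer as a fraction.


By the root test (Cauchy-Hadamard), the radius is R = 1 / limsup_n |c_n|^(1/n).
Here |c_n|^(1/n) = (22^n * 24^n)^(1/n) = 22 * 24 = 528 for all n.
So R = 1/528 = 1/528.

1/528


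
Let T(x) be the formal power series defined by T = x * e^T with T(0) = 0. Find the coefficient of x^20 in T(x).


Apply the Lagrange inversion formula: if T = x * phi(T) with phi(t) = e^t, then
[x^n] T = (1/n) [t^(n-1)] phi(t)^n = (1/n) [t^(n-1)] e^(n t) = (1/n) * n^(n-1) / (n-1)! = n^(n-1) / n!.
When c = 1 this is the Cayley count of rooted labeled trees on n vertices, divided by n!.
For n = 20: 20^19 / 20! = 5242880000000000000000000/2432902008176640000 = 32000000000000000/14849255421.

32000000000000000/14849255421


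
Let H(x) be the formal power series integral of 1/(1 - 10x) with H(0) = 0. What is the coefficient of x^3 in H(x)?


1/(1 - 10x) = sum_{k>=0} 10^k x^k. Integrating termwise with H(0) = 0:
H(x) = sum_{k>=0} 10^k x^(k+1) / (k+1) = sum_{m>=1} 10^(m-1) x^m / m.
For m = 3: 10^2/3 = 100/3 = 100/3.

100/3


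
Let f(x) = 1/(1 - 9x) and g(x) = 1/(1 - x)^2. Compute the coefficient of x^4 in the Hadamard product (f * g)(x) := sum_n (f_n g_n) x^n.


f has coefficients f_k = 9^k. For g = 1/(1 - x)^2 the coefficient is g_k = C(k + 1, 1) = k + 1. The Hadamard coefficient is (f * g)_k = 9^k * (k + 1).
For k = 4: 9^4 * 5 = 6561 * 5 = 32805.

32805


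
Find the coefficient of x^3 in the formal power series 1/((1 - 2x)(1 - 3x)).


By partial fractions or Cauchy convolution:
The coefficient equals sum_{k=0}^{3} 2^k * 3^(3-k).
= 65

65


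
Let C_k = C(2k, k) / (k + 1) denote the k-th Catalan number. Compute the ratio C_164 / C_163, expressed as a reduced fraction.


Using C_k = (2k)! / (k! (k+1)!), the ratio C_{k+1}/C_k simplifies to
C_{k+1}/C_k = [(2k+2)! / ((k+1)! (k+2)!)] * [k! (k+1)! / (2k)!]
 = (2k+2)(2k+1) / ((k+1)(k+2)) = 2(2k+1) / (k+2).
For k = 163: 2(2*163 + 1) / (163 + 2) = 654/165 = 218/55.

218/55


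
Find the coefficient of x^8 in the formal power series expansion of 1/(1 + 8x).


Write 1/(1 + c x) = 1/(1 - (-c) x) and apply the geometric-series identity
1/(1 - y) = sum_{k>=0} y^k to get 1/(1 + c x) = sum_{k>=0} (-c)^k x^k.
So the coefficient of x^k is (-c)^k = (-1)^k * c^k.
Here c = 8 and k = 8:
(-8)^8 = 1 * 16777216 = 16777216

16777216


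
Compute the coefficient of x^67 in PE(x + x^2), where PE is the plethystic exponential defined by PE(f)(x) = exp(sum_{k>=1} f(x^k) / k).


With f(x) = x + x^2, the exponent is sum_{k>=1} (x^k + x^(2k)) / k = -ln(1 - x) - ln(1 - x^2). Exponentiating:
PE(x + x^2) = 1 / ((1 - x)(1 - x^2)).
This is the generating function for partitions of n into parts of size 1 or 2. The number of 2's can be any j in 0..33, and the rest are 1's, so
[x^67] = floor(67/2) + 1 = 34.

34


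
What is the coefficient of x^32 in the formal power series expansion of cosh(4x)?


The Maclaurin series is cosh(t) = sum_{m>=0} t^(2m) / (2m)!, so substituting t = 4x, only even powers of x are nonzero, with coefficient of x^(2m) equal to 4^(2m) / (2m)!.
For x^32 the coefficient is 4^32/32! = 18446744073709551616/263130836933693530167218012160000000 = 8589934592/122529844256906551386796875.

8589934592/122529844256906551386796875


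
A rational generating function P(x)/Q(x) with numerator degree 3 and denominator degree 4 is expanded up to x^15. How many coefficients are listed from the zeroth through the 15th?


Expanding up to x^15 gives the coefficients for x^0, x^1, ..., x^15.
That is 15 + 1 = 16 coefficients in total.

16


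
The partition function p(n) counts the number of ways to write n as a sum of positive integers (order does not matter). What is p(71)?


Using the generating function prod_{k>=1} 1/(1-x^k), we compute p(71).
By dynamic programming over parts 1 through 71:
p(71) = 4697205

4697205


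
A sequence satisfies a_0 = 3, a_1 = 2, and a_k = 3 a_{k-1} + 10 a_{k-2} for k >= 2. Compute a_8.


The characteristic equation is t^2 - 3 t - 10 = 0, with roots r_1 = 5 and r_2 = -2 (so c_1 = r_1 + r_2, c_2 = -r_1 r_2 as required).
One can use the closed form a_n = A r_1^n + B r_2^n, but direct iteration is more reliable:
a_0 = 3, a_1 = 2, a_2 = 36, a_3 = 128, a_4 = 744, a_5 = 3512, a_6 = 17976, a_7 = 89048, a_8 = 446904.
So a_8 = 446904.

446904


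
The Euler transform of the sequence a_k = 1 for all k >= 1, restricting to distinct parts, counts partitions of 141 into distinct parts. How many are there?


Partitions of 141 into distinct parts can be computed via generating function.
Product (1+x)(1+x^2)(1+x^3)...
The coefficient of x^141 = 10327156

10327156


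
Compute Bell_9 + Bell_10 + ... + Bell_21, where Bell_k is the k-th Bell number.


Recall Bell_k counts set partitions of a k-set (with Bell_0 = 1 by convention).
Bell_9 through Bell_21: 21147, 115975, 678570, 4213597, 27644437, 190899322, 1382958545, 10480142147, 82864869804, 682076806159, 5832742205057, 51724158235372, 474869816156751
Sum = 21147 + 115975 + 678570 + 4213597 + 27644437 + 190899322 + 1382958545 + 10480142147 + 82864869804 + 682076806159 + 5832742205057 + 51724158235372 + 474869816156751 = 533203744946883.

533203744946883


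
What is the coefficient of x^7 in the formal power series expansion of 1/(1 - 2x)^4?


The general identity 1/(1 - c x)^r = sum_{k>=0} c^k C(k + r - 1, r - 1) x^k follows by substituting y = c x into 1/(1 - y)^r = sum_{k>=0} C(k + r - 1, r - 1) y^k.
For c = 2, r = 4, k = 7:
2^7 * C(10, 3) = 128 * 120 = 15360.

15360


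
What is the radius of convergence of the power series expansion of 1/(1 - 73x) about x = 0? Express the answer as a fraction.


Expanding 1/(1 - 73x) = sum_{k>=0} 73^k x^k, the series converges when |73x| < 1, i.e., |x| < 1/73.
So the radius of convergence is 1/73 = 1/73.

1/73


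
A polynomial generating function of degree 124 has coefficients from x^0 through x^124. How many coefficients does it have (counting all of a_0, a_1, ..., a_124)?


A polynomial of degree 124 takes the form a_0 + a_1 x + ... + a_124 x^124.
The number of coefficients is 124 + 1 = 125.

125


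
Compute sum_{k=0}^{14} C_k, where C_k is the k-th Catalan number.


C_0 through C_14: 1, 1, 2, 5, 14, 42, 132, 429, 1430, 4862, 16796, 58786, 208012, 742900, 2674440
Sum = 1 + 1 + 2 + 5 + 14 + 42 + 132 + 429 + 1430 + 4862 + 16796 + 58786 + 208012 + 742900 + 2674440
= 3707852

3707852
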